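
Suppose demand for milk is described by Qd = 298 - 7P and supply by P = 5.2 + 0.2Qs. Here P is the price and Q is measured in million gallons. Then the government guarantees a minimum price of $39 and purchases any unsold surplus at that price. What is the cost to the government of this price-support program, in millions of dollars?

5616

Rearranging supply gives Qs = 5P - 26. In a free market, 298 - 7P = 5P - 26 gives the equilibrium P* = 27, Q* = 109.
Since 39 > 27, the floor is binding.
At P = 39: Qd = 298 - 7·39 = 25 and Qs = 5·39 - 26 = 169.
Surplus = Qs - Qd = 144.
Government expenditure = surplus × support price = 144 × 39 = 5616.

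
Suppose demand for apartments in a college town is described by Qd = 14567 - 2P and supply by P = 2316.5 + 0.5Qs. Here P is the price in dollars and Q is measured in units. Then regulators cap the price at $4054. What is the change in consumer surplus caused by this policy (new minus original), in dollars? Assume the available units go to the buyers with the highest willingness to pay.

2035834

Rearranging supply gives Qs = 2P - 4633. Equilibrium: 14567 - 2P = 2P - 4633, so 19200 = 4P and P* = 4800, Q* = 4967.
Since 4054 < 4800, the ceiling is binding.
At P = 4054: Qd = 14567 - 2·4054 = 6459 and Qs = 2·4054 - 4633 = 3475.
Consumer surplus without the control is ½ · (7283.5 - 4800) · 4967 = 6167772.25.
With the ceiling, 3475 units are sold at 4054 (assume they go to the highest-value buyers). The demand price at Q = 3475 is 5546, so CS = ½ · [(7283.5 - 4054) + (5546 - 4054)] · 3475 = 8203606.25.
Change in consumer surplus = 8203606.25 - 6167772.25 = 2035834.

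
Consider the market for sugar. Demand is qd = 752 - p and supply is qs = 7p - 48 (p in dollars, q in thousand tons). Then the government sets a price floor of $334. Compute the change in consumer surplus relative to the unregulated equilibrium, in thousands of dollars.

-125190

Setting quantity demanded equal to quantity supplied, 752 - p = 7p - 48, gives p* = 100 and q* = 652.
Since 334 > 100, the floor is binding.
At p = 334: qd = 752 - 334 = 418 and qs = 7·334 - 48 = 2290.
Consumer surplus without the control is ½ · (752 - 100) · 652 = 212552.
With the floor, consumers buy 418 units at 334, so CS = ½ · (752 - 334) · 418 = 87362.
Change in consumer surplus = 87362 - 212552 = -125190.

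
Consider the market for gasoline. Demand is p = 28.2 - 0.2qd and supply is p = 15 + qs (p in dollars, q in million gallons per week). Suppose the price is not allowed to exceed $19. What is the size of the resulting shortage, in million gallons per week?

Rearranging demand gives qd = 141 - 5p; rearranging supply gives qs = p - 15. In a free market, 141 - 5p = p - 15 gives the equilibrium p* = 26, q* = 11.
Since 19 < 26, the ceiling is binding.
At p = 19: qd = 141 - 5·19 = 46 and qs = 19 - 15 = 4.
Shortage = qd - qs = 46 - 4 = 42.

42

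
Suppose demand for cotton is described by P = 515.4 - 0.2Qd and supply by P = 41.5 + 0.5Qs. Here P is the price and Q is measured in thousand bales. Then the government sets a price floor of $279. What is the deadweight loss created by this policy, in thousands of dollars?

Rearranging demand gives Qd = 2577 - 5P; rearranging supply gives Qs = 2P - 83. In a free market, 2577 - 5P = 2P - 83 gives the equilibrium P* = 380, Q* = 677.
The floor of 279 is below the equilibrium price 380, so it is not binding; the market clears at P* = 380, Q* = 677.
Since the control does not bind, no trades are prevented and deadweight loss is zero.

0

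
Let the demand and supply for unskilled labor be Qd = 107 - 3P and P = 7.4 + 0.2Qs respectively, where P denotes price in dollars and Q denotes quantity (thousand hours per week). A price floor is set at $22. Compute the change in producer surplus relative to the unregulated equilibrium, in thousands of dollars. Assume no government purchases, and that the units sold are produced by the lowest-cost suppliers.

149.6

Rearranging supply gives Qs = 5P - 37. Setting quantity demanded equal to quantity supplied, 107 - 3P = 5P - 37, gives P* = 18 and Q* = 53.
Since 22 > 18, the floor is binding.
At P = 22: Qd = 107 - 3·22 = 41 and Qs = 5·22 - 37 = 73.
Producer surplus without the control is ½ · (18 - 7.4) · 53 = 280.9.
With the floor, 41 units are sold at 22. The supply price at Q = 41 is 15.6, so PS = ½ · [(22 - 7.4) + (22 - 15.6)] · 41 = 430.5.
Change in producer surplus = 430.5 - 280.9 = 149.6.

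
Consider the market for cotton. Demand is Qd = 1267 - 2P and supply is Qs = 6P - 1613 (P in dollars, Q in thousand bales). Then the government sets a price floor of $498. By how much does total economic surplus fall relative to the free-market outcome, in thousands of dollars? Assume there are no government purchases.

25392

Equilibrium: 1267 - 2P = 6P - 1613, so 2880 = 8P and P* = 360, Q* = 547.
Because the floor (498) lies above the market-clearing price, it is binding.
At P = 498: Qd = 1267 - 2·498 = 271 and Qs = 6·498 - 1613 = 1375.
Quantity traded falls to 271. At Q = 271 the demand price is (1267 - 271)/2 = 498 and the supply price is (1613 + 271)/6 = 314.
Deadweight loss = ½ · (498 - 314) · (547 - 271) = ½ · 184 · 276 = 25392.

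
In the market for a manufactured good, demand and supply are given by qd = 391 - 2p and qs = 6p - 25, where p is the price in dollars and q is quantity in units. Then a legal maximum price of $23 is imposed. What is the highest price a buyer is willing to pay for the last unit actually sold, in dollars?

139

Without the control the market clears where 391 - 2p = 6p - 25, i.e. p* = 52 and q* = 287.
Because the ceiling (23) lies below the market-clearing price, it is binding.
At p = 23: qd = 391 - 2·23 = 345 and qs = 6·23 - 25 = 113.
Only 113 units reach the market. On the demand curve, the marginal buyer's willingness to pay at q = 113 is (391 - 113)/2 = 139.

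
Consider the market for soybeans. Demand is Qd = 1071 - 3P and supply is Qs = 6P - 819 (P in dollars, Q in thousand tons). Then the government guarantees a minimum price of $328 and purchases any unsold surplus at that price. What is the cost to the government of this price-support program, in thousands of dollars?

In a free market, 1071 - 3P = 6P - 819 gives the equilibrium P* = 210, Q* = 441.
Since 328 > 210, the floor is binding.
At P = 328: Qd = 1071 - 3·328 = 87 and Qs = 6·328 - 819 = 1149.
Surplus = Qs - Qd = 1062.
Government expenditure = surplus × support price = 1062 × 328 = 348336.

348336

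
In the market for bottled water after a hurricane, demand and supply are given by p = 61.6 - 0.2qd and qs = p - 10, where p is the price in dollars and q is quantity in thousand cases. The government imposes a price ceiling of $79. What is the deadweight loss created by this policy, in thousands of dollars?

Rearranging demand gives qd = 308 - 5p. Without the control the market clears where 308 - 5p = p - 10, i.e. p* = 53 and q* = 43.
Since 79 is above p* = 53, the ceiling does not bind and the free-market outcome prevails.
Since the control does not bind, no trades are prevented and deadweight loss is zero.

0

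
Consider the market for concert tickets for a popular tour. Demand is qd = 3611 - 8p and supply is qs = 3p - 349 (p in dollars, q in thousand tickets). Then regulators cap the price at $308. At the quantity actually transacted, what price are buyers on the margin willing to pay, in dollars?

In a free market, 3611 - 8p = 3p - 349 gives the equilibrium p* = 360, q* = 731.
Because the ceiling (308) lies below the market-clearing price, it is binding.
At p = 308: qd = 3611 - 8·308 = 1147 and qs = 3·308 - 349 = 575.
Only 575 units reach the market. On the demand curve, the marginal buyer's willingness to pay at q = 575 is (3611 - 575)/8 = 379.5.

379.5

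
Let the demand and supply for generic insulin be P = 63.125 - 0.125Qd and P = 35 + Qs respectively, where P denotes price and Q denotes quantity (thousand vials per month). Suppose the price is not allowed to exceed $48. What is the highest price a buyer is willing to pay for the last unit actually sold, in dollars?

61.5

Rearranging demand gives Qd = 505 - 8P; rearranging supply gives Qs = P - 35. Without the control the market clears where 505 - 8P = P - 35, i.e. P* = 60 and Q* = 25.
Since 48 < 60, the ceiling is binding.
At P = 48: Qd = 505 - 8·48 = 121 and Qs = 48 - 35 = 13.
Only 13 units reach the market. On the demand curve, the marginal buyer's willingness to pay at Q = 13 is (505 - 13)/8 = 61.5.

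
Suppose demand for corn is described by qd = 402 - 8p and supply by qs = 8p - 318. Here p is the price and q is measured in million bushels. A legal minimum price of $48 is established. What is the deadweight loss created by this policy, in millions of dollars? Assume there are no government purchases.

72

Without the control the market clears where 402 - 8p = 8p - 318, i.e. p* = 45 and q* = 42.
Since 48 > 45, the floor is binding.
At p = 48: qd = 402 - 8·48 = 18 and qs = 8·48 - 318 = 66.
Quantity traded falls to 18. At q = 18 the demand price is (402 - 18)/8 = 48 and the supply price is (318 + 18)/8 = 42.
Deadweight loss = ½ · (48 - 42) · (42 - 18) = ½ · 6 · 24 = 72.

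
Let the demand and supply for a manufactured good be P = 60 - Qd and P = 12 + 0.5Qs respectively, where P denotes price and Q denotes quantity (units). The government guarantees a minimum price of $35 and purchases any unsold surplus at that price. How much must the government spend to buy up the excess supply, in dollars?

Rearranging demand gives Qd = 60 - P; rearranging supply gives Qs = 2P - 24. Without the control the market clears where 60 - P = 2P - 24, i.e. P* = 28 and Q* = 32.
The floor of 35 is above the equilibrium price 28, so it binds.
At P = 35: Qd = 60 - 35 = 25 and Qs = 2·35 - 24 = 46.
Surplus = Qs - Qd = 21.
Government expenditure = surplus × support price = 21 × 35 = 735.

735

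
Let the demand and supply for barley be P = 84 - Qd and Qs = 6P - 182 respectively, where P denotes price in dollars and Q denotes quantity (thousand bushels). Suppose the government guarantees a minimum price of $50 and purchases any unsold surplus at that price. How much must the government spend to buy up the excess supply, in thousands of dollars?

Rearranging demand gives Qd = 84 - P. Setting quantity demanded equal to quantity supplied, 84 - P = 6P - 182, gives P* = 38 and Q* = 46.
Because the floor (50) lies above the market-clearing price, it is binding.
At P = 50: Qd = 84 - 50 = 34 and Qs = 6·50 - 182 = 118.
Surplus = Qs - Qd = 84.
Government expenditure = surplus × support price = 84 × 50 = 4200.

4200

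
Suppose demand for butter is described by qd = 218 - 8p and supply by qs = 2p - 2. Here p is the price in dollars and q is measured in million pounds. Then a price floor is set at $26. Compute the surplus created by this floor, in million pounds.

Without the control the market clears where 218 - 8p = 2p - 2, i.e. p* = 22 and q* = 42.
Because the floor (26) lies above the market-clearing price, it is binding.
At p = 26: qd = 218 - 8·26 = 10 and qs = 2·26 - 2 = 50.
Surplus = qs - qd = 50 - 10 = 40.

40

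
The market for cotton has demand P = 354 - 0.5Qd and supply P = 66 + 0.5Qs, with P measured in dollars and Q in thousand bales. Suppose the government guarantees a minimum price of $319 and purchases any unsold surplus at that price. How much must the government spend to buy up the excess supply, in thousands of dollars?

Rearranging demand gives Qd = 708 - 2P; rearranging supply gives Qs = 2P - 132. Setting quantity demanded equal to quantity supplied, 708 - 2P = 2P - 132, gives P* = 210 and Q* = 288.
Since 319 > 210, the floor is binding.
At P = 319: Qd = 708 - 2·319 = 70 and Qs = 2·319 - 132 = 506.
Surplus = Qs - Qd = 436.
Government expenditure = surplus × support price = 436 × 319 = 139084.

139084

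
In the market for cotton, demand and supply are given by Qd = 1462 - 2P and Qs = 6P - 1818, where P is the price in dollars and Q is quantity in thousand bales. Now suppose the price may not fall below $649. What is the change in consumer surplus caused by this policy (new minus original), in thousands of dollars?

Setting quantity demanded equal to quantity supplied, 1462 - 2P = 6P - 1818, gives P* = 410 and Q* = 642.
Because the floor (649) lies above the market-clearing price, it is binding.
At P = 649: Qd = 1462 - 2·649 = 164 and Qs = 6·649 - 1818 = 2076.
Consumer surplus without the control is ½ · (731 - 410) · 642 = 103041.
With the floor, consumers buy 164 units at 649, so CS = ½ · (731 - 649) · 164 = 6724.
Change in consumer surplus = 6724 - 103041 = -96317.

-96317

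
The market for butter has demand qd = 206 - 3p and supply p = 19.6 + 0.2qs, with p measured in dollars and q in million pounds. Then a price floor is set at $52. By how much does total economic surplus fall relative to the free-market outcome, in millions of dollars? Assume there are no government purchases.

Rearranging supply gives qs = 5p - 98. Equilibrium: 206 - 3p = 5p - 98, so 304 = 8p and p* = 38, q* = 92.
Since 52 > 38, the floor is binding.
At p = 52: qd = 206 - 3·52 = 50 and qs = 5·52 - 98 = 162.
Quantity traded falls to 50. At q = 50 the demand price is (206 - 50)/3 = 52 and the supply price is (98 + 50)/5 = 29.6.
Deadweight loss = ½ · (52 - 29.6) · (92 - 50) = ½ · 22.4 · 42 = 470.4.

470.4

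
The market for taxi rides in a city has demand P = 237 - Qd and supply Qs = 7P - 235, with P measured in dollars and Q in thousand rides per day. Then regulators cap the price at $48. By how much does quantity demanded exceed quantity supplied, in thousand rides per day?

Rearranging demand gives Qd = 237 - P. Setting quantity demanded equal to quantity supplied, 237 - P = 7P - 235, gives P* = 59 and Q* = 178.
The ceiling of 48 is below the equilibrium price 59, so it binds.
At P = 48: Qd = 237 - 48 = 189 and Qs = 7·48 - 235 = 101.
Shortage = Qd - Qs = 189 - 101 = 88.

88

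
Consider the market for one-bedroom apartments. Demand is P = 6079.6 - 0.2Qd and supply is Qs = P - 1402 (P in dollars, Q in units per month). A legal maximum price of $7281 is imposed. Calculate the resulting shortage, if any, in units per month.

Rearranging demand gives Qd = 30398 - 5P. In a free market, 30398 - 5P = P - 1402 gives the equilibrium P* = 5300, Q* = 3898.
The ceiling of 7281 is above the equilibrium price 5300, so it is not binding; the market clears at P* = 5300, Q* = 3898.
Since the control does not bind, there is no shortage.

0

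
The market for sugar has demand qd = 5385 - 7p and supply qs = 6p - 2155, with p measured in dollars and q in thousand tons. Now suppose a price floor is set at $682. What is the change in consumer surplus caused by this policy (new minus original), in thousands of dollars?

-98736

In a free market, 5385 - 7p = 6p - 2155 gives the equilibrium p* = 580, q* = 1325.
Because the floor (682) lies above the market-clearing price, it is binding.
At p = 682: qd = 5385 - 7·682 = 611 and qs = 6·682 - 2155 = 1937.
Consumer surplus without the control is ½ · (5385/7 - 580) · 1325 = 1755625/14.
With the floor, consumers buy 611 units at 682, so CS = ½ · (5385/7 - 682) · 611 = 373321/14.
Change in consumer surplus = 373321/14 - 1755625/14 = -98736.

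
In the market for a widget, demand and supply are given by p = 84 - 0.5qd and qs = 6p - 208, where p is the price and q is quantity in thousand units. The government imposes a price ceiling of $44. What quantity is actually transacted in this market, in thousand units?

Rearranging demand gives qd = 168 - 2p. Setting quantity demanded equal to quantity supplied, 168 - 2p = 6p - 208, gives p* = 47 and q* = 74.
The ceiling of 44 is below the equilibrium price 47, so it binds.
At p = 44: qd = 168 - 2·44 = 80 and qs = 6·44 - 208 = 56.
The quantity actually transacted is the short side, supply: 56.

56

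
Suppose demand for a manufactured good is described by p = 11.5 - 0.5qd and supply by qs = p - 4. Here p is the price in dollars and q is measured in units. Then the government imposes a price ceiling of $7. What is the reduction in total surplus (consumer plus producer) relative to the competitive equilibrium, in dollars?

3

Rearranging demand gives qd = 23 - 2p. Setting quantity demanded equal to quantity supplied, 23 - 2p = p - 4, gives p* = 9 and q* = 5.
The ceiling of 7 is below the equilibrium price 9, so it binds.
At p = 7: qd = 23 - 2·7 = 9 and qs = 7 - 4 = 3.
Quantity traded falls to 3. At q = 3 the demand price is (23 - 3)/2 = 10 and the supply price is 4 + 3 = 7.
Deadweight loss = ½ · (10 - 7) · (5 - 3) = ½ · 3 · 2 = 3.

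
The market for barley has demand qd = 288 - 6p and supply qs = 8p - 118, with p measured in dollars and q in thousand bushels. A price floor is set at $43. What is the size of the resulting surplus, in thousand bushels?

Equilibrium: 288 - 6p = 8p - 118, so 406 = 14p and p* = 29, q* = 114.
Since 43 > 29, the floor is binding.
At p = 43: qd = 288 - 6·43 = 30 and qs = 8·43 - 118 = 226.
Surplus = qs - qd = 226 - 30 = 196.

196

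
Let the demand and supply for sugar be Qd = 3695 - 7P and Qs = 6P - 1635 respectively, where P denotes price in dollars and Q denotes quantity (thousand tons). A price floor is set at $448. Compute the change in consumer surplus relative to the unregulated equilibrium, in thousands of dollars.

Setting quantity demanded equal to quantity supplied, 3695 - 7P = 6P - 1635, gives P* = 410 and Q* = 825.
The floor of 448 is above the equilibrium price 410, so it binds.
At P = 448: Qd = 3695 - 7·448 = 559 and Qs = 6·448 - 1635 = 1053.
Consumer surplus without the control is ½ · (3695/7 - 410) · 825 = 680625/14.
With the floor, consumers buy 559 units at 448, so CS = ½ · (3695/7 - 448) · 559 = 312481/14.
Change in consumer surplus = 312481/14 - 680625/14 = -26296.

-26296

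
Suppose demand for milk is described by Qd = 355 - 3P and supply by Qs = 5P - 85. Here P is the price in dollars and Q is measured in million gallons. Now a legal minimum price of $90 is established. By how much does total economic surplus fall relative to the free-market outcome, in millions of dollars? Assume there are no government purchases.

2940

Without the control the market clears where 355 - 3P = 5P - 85, i.e. P* = 55 and Q* = 190.
The floor of 90 is above the equilibrium price 55, so it binds.
At P = 90: Qd = 355 - 3·90 = 85 and Qs = 5·90 - 85 = 365.
Quantity traded falls to 85. At Q = 85 the demand price is (355 - 85)/3 = 90 and the supply price is (85 + 85)/5 = 34.
Deadweight loss = ½ · (90 - 34) · (190 - 85) = ½ · 56 · 105 = 2940.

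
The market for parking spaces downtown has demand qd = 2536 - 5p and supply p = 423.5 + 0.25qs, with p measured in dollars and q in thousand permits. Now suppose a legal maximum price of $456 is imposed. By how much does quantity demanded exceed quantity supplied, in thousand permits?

Rearranging supply gives qs = 4p - 1694. Without the control the market clears where 2536 - 5p = 4p - 1694, i.e. p* = 470 and q* = 186.
Since 456 < 470, the ceiling is binding.
At p = 456: qd = 2536 - 5·456 = 256 and qs = 4·456 - 1694 = 130.
Shortage = qd - qs = 256 - 130 = 126.

126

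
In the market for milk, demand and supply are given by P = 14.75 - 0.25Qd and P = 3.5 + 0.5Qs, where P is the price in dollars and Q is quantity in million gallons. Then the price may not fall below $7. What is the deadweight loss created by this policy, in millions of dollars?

Rearranging demand gives Qd = 59 - 4P; rearranging supply gives Qs = 2P - 7. In a free market, 59 - 4P = 2P - 7 gives the equilibrium P* = 11, Q* = 15.
Since 7 is below P* = 11, the floor does not bind and the free-market outcome prevails.
Since the control does not bind, no trades are prevented and deadweight loss is zero.

0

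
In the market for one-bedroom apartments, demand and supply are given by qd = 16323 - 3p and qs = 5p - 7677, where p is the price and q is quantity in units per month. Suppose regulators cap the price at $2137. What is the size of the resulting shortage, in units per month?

6904

In a free market, 16323 - 3p = 5p - 7677 gives the equilibrium p* = 3000, q* = 7323.
Since 2137 < 3000, the ceiling is binding.
At p = 2137: qd = 16323 - 3·2137 = 9912 and qs = 5·2137 - 7677 = 3008.
Shortage = qd - qs = 9912 - 3008 = 6904.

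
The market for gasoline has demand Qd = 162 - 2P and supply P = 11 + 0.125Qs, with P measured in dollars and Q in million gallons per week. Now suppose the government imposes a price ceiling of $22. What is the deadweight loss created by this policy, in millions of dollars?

180

Rearranging supply gives Qs = 8P - 88. In a free market, 162 - 2P = 8P - 88 gives the equilibrium P* = 25, Q* = 112.
Because the ceiling (22) lies below the market-clearing price, it is binding.
At P = 22: Qd = 162 - 2·22 = 118 and Qs = 8·22 - 88 = 88.
Quantity traded falls to 88. At Q = 88 the demand price is (162 - 88)/2 = 37 and the supply price is (88 + 88)/8 = 22.
Deadweight loss = ½ · (37 - 22) · (112 - 88) = ½ · 15 · 24 = 180.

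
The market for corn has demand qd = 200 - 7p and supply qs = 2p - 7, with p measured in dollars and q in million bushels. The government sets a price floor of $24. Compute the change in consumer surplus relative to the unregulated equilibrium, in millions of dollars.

Without the control the market clears where 200 - 7p = 2p - 7, i.e. p* = 23 and q* = 39.
Since 24 > 23, the floor is binding.
At p = 24: qd = 200 - 7·24 = 32 and qs = 2·24 - 7 = 41.
Consumer surplus without the control is ½ · (200/7 - 23) · 39 = 1521/14.
With the floor, consumers buy 32 units at 24, so CS = ½ · (200/7 - 24) · 32 = 512/7.
Change in consumer surplus = 512/7 - 1521/14 = -35.5.

-35.5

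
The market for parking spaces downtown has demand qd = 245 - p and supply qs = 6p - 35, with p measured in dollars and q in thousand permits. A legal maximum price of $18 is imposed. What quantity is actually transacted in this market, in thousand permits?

73

Equilibrium: 245 - p = 6p - 35, so 280 = 7p and p* = 40, q* = 205.
Because the ceiling (18) lies below the market-clearing price, it is binding.
At p = 18: qd = 245 - 18 = 227 and qs = 6·18 - 35 = 73.
The quantity actually transacted is the short side, supply: 73.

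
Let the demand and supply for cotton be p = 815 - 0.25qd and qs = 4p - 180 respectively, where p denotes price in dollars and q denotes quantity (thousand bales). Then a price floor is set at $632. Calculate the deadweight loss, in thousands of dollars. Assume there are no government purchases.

Rearranging demand gives qd = 3260 - 4p. Without the control the market clears where 3260 - 4p = 4p - 180, i.e. p* = 430 and q* = 1540.
Since 632 > 430, the floor is binding.
At p = 632: qd = 3260 - 4·632 = 732 and qs = 4·632 - 180 = 2348.
Quantity traded falls to 732. At q = 732 the demand price is (3260 - 732)/4 = 632 and the supply price is (180 + 732)/4 = 228.
Deadweight loss = ½ · (632 - 228) · (1540 - 732) = ½ · 404 · 808 = 163216.

163216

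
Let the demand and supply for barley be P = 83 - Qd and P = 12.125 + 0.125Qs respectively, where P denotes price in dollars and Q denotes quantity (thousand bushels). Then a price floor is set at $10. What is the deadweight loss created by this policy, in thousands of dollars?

0

Rearranging demand gives Qd = 83 - P; rearranging supply gives Qs = 8P - 97. Setting quantity demanded equal to quantity supplied, 83 - P = 8P - 97, gives P* = 20 and Q* = 63.
Since 10 is below P* = 20, the floor does not bind and the free-market outcome prevails.
Since the control does not bind, no trades are prevented and deadweight loss is zero.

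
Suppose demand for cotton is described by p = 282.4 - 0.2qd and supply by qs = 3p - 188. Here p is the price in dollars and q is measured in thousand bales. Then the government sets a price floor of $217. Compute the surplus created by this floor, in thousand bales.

Rearranging demand gives qd = 1412 - 5p. Setting quantity demanded equal to quantity supplied, 1412 - 5p = 3p - 188, gives p* = 200 and q* = 412.
Because the floor (217) lies above the market-clearing price, it is binding.
At p = 217: qd = 1412 - 5·217 = 327 and qs = 3·217 - 188 = 463.
Surplus = qs - qd = 463 - 327 = 136.

136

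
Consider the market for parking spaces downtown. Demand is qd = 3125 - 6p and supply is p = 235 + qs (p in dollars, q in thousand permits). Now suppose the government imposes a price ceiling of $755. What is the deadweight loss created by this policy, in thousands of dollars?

0

Rearranging supply gives qs = p - 235. Without the control the market clears where 3125 - 6p = p - 235, i.e. p* = 480 and q* = 245.
Since 755 is above p* = 480, the ceiling does not bind and the free-market outcome prevails.
Since the control does not bind, no trades are prevented and deadweight loss is zero.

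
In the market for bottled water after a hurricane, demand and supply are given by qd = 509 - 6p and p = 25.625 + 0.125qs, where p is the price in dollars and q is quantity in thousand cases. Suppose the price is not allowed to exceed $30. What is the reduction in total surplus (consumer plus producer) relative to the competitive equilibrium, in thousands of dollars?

4116

Rearranging supply gives qs = 8p - 205. Without the control the market clears where 509 - 6p = 8p - 205, i.e. p* = 51 and q* = 203.
The ceiling of 30 is below the equilibrium price 51, so it binds.
At p = 30: qd = 509 - 6·30 = 329 and qs = 8·30 - 205 = 35.
Quantity traded falls to 35. At q = 35 the demand price is (509 - 35)/6 = 79 and the supply price is (205 + 35)/8 = 30.
Deadweight loss = ½ · (79 - 30) · (203 - 35) = ½ · 49 · 168 = 4116.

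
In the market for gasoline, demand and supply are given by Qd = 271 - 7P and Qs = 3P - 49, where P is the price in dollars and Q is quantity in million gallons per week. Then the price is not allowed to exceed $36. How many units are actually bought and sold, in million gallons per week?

Equilibrium: 271 - 7P = 3P - 49, so 320 = 10P and P* = 32, Q* = 47.
The ceiling of 36 is above the equilibrium price 32, so it is not binding; the market clears at P* = 32, Q* = 47.

47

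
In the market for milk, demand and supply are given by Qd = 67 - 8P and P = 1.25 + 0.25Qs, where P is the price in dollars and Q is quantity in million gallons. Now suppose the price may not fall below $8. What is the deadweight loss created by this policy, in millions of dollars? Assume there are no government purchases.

48

Rearranging supply gives Qs = 4P - 5. Setting quantity demanded equal to quantity supplied, 67 - 8P = 4P - 5, gives P* = 6 and Q* = 19.
Because the floor (8) lies above the market-clearing price, it is binding.
At P = 8: Qd = 67 - 8·8 = 3 and Qs = 4·8 - 5 = 27.
Quantity traded falls to 3. At Q = 3 the demand price is (67 - 3)/8 = 8 and the supply price is (5 + 3)/4 = 2.
Deadweight loss = ½ · (8 - 2) · (19 - 3) = ½ · 6 · 16 = 48.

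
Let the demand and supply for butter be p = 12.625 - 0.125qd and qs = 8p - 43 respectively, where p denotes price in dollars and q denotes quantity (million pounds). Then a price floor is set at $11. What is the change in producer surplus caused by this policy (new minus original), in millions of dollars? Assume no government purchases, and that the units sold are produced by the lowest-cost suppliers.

Rearranging demand gives qd = 101 - 8p. In a free market, 101 - 8p = 8p - 43 gives the equilibrium p* = 9, q* = 29.
Since 11 > 9, the floor is binding.
At p = 11: qd = 101 - 8·11 = 13 and qs = 8·11 - 43 = 45.
Producer surplus without the control is ½ · (9 - 5.375) · 29 = 52.5625.
With the floor, 13 units are sold at 11. The supply price at q = 13 is 7, so PS = ½ · [(11 - 5.375) + (11 - 7)] · 13 = 62.5625.
Change in producer surplus = 62.5625 - 52.5625 = 10.

10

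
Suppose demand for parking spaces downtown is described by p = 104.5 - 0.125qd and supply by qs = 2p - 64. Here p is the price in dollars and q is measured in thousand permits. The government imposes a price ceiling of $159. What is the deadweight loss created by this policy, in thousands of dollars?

0

Rearranging demand gives qd = 836 - 8p. Without the control the market clears where 836 - 8p = 2p - 64, i.e. p* = 90 and q* = 116.
The ceiling of 159 is above the equilibrium price 90, so it is not binding; the market clears at p* = 90, q* = 116.
Since the control does not bind, no trades are prevented and deadweight loss is zero.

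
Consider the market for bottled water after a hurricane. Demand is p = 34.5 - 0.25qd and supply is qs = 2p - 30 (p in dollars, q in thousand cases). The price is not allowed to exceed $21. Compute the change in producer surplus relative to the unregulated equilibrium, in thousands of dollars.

-133

Rearranging demand gives qd = 138 - 4p. Equilibrium: 138 - 4p = 2p - 30, so 168 = 6p and p* = 28, q* = 26.
The ceiling of 21 is below the equilibrium price 28, so it binds.
At p = 21: qd = 138 - 4·21 = 54 and qs = 2·21 - 30 = 12.
Producer surplus without the control is ½ · (28 - 15) · 26 = 169.
With the ceiling, producers sell 12 units at 21, so PS = ½ · (21 - 15) · 12 = 36.
Change in producer surplus = 36 - 169 = -133.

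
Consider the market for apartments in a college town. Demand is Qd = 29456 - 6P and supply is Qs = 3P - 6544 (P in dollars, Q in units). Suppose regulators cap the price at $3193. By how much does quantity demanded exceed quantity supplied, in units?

7263

Setting quantity demanded equal to quantity supplied, 29456 - 6P = 3P - 6544, gives P* = 4000 and Q* = 5456.
Because the ceiling (3193) lies below the market-clearing price, it is binding.
At P = 3193: Qd = 29456 - 6·3193 = 10298 and Qs = 3·3193 - 6544 = 3035.
Shortage = Qd - Qs = 10298 - 3035 = 7263.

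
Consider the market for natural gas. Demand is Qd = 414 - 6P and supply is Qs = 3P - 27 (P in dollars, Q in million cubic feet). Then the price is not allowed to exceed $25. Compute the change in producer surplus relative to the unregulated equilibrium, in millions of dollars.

Without the control the market clears where 414 - 6P = 3P - 27, i.e. P* = 49 and Q* = 120.
The ceiling of 25 is below the equilibrium price 49, so it binds.
At P = 25: Qd = 414 - 6·25 = 264 and Qs = 3·25 - 27 = 48.
Producer surplus without the control is ½ · (49 - 9) · 120 = 2400.
With the ceiling, producers sell 48 units at 25, so PS = ½ · (25 - 9) · 48 = 384.
Change in producer surplus = 384 - 2400 = -2016.

-2016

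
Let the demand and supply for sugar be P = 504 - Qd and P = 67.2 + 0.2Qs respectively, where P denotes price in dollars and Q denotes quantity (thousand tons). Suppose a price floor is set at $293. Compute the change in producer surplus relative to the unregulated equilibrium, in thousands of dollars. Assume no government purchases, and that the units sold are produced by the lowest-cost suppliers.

29942.1

Rearranging demand gives Qd = 504 - P; rearranging supply gives Qs = 5P - 336. In a free market, 504 - P = 5P - 336 gives the equilibrium P* = 140, Q* = 364.
Since 293 > 140, the floor is binding.
At P = 293: Qd = 504 - 293 = 211 and Qs = 5·293 - 336 = 1129.
Producer surplus without the control is ½ · (140 - 67.2) · 364 = 13249.6.
With the floor, 211 units are sold at 293. The supply price at Q = 211 is 109.4, so PS = ½ · [(293 - 67.2) + (293 - 109.4)] · 211 = 43191.7.
Change in producer surplus = 43191.7 - 13249.6 = 29942.1.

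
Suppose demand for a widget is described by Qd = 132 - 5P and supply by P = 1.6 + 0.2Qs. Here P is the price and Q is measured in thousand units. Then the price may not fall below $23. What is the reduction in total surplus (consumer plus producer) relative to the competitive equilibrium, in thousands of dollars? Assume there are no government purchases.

405

Rearranging supply gives Qs = 5P - 8. Without the control the market clears where 132 - 5P = 5P - 8, i.e. P* = 14 and Q* = 62.
The floor of 23 is above the equilibrium price 14, so it binds.
At P = 23: Qd = 132 - 5·23 = 17 and Qs = 5·23 - 8 = 107.
Quantity traded falls to 17. At Q = 17 the demand price is (132 - 17)/5 = 23 and the supply price is (8 + 17)/5 = 5.
Deadweight loss = ½ · (23 - 5) · (62 - 17) = ½ · 18 · 45 = 405.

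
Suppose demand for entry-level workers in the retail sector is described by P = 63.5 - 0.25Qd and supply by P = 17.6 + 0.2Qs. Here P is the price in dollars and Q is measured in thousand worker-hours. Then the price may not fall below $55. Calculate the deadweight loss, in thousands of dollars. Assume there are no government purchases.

Rearranging demand gives Qd = 254 - 4P; rearranging supply gives Qs = 5P - 88. In a free market, 254 - 4P = 5P - 88 gives the equilibrium P* = 38, Q* = 102.
Since 55 > 38, the floor is binding.
At P = 55: Qd = 254 - 4·55 = 34 and Qs = 5·55 - 88 = 187.
Quantity traded falls to 34. At Q = 34 the demand price is (254 - 34)/4 = 55 and the supply price is (88 + 34)/5 = 24.4.
Deadweight loss = ½ · (55 - 24.4) · (102 - 34) = ½ · 30.6 · 68 = 1040.4.

1040.4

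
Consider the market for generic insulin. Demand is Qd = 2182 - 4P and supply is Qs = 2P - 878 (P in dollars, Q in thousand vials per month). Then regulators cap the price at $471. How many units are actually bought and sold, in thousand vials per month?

64

Equilibrium: 2182 - 4P = 2P - 878, so 3060 = 6P and P* = 510, Q* = 142.
Since 471 < 510, the ceiling is binding.
At P = 471: Qd = 2182 - 4·471 = 298 and Qs = 2·471 - 878 = 64.
The quantity actually transacted is the short side, supply: 64.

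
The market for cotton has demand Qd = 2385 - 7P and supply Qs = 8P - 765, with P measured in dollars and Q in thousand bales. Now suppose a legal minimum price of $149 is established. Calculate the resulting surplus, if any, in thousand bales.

0

Without the control the market clears where 2385 - 7P = 8P - 765, i.e. P* = 210 and Q* = 915.
The floor of 149 is below the equilibrium price 210, so it is not binding; the market clears at P* = 210, Q* = 915.
Since the control does not bind, there is no surplus.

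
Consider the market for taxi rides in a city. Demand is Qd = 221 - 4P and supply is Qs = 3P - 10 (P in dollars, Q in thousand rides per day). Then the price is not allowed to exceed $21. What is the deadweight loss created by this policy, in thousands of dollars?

In a free market, 221 - 4P = 3P - 10 gives the equilibrium P* = 33, Q* = 89.
Since 21 < 33, the ceiling is binding.
At P = 21: Qd = 221 - 4·21 = 137 and Qs = 3·21 - 10 = 53.
Quantity traded falls to 53. At Q = 53 the demand price is (221 - 53)/4 = 42 and the supply price is (10 + 53)/3 = 21.
Deadweight loss = ½ · (42 - 21) · (89 - 53) = ½ · 21 · 36 = 378.

378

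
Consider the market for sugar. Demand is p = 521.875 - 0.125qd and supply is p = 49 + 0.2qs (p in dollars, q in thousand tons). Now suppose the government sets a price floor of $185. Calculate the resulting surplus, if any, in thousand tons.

Rearranging demand gives qd = 4175 - 8p; rearranging supply gives qs = 5p - 245. Without the control the market clears where 4175 - 8p = 5p - 245, i.e. p* = 340 and q* = 1455.
The floor of 185 is below the equilibrium price 340, so it is not binding; the market clears at p* = 340, q* = 1455.
Since the control does not bind, there is no surplus.

0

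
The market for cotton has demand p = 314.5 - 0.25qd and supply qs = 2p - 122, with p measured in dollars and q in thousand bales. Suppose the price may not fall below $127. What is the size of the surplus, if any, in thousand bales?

0

Rearranging demand gives qd = 1258 - 4p. Without the control the market clears where 1258 - 4p = 2p - 122, i.e. p* = 230 and q* = 338.
The floor of 127 is below the equilibrium price 230, so it is not binding; the market clears at p* = 230, q* = 338.
Since the control does not bind, there is no surplus.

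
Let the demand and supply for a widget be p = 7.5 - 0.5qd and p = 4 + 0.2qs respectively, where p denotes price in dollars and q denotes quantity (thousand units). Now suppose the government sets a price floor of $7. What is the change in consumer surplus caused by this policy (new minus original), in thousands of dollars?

-6

Rearranging demand gives qd = 15 - 2p; rearranging supply gives qs = 5p - 20. Equilibrium: 15 - 2p = 5p - 20, so 35 = 7p and p* = 5, q* = 5.
Because the floor (7) lies above the market-clearing price, it is binding.
At p = 7: qd = 15 - 2·7 = 1 and qs = 5·7 - 20 = 15.
Consumer surplus without the control is ½ · (7.5 - 5) · 5 = 6.25.
With the floor, consumers buy 1 units at 7, so CS = ½ · (7.5 - 7) · 1 = 0.25.
Change in consumer surplus = 0.25 - 6.25 = -6.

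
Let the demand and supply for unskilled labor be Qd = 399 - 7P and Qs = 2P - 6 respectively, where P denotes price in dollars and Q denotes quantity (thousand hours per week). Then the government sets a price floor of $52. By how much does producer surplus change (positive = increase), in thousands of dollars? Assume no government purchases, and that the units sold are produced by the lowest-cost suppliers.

Setting quantity demanded equal to quantity supplied, 399 - 7P = 2P - 6, gives P* = 45 and Q* = 84.
Because the floor (52) lies above the market-clearing price, it is binding.
At P = 52: Qd = 399 - 7·52 = 35 and Qs = 2·52 - 6 = 98.
Producer surplus without the control is ½ · (45 - 3) · 84 = 1764.
With the floor, 35 units are sold at 52. The supply price at Q = 35 is 20.5, so PS = ½ · [(52 - 3) + (52 - 20.5)] · 35 = 1408.75.
Change in producer surplus = 1408.75 - 1764 = -355.25.

-355.25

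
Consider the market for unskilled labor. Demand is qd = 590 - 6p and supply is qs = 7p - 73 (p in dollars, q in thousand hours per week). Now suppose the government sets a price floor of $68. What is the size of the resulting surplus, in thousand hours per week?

Setting quantity demanded equal to quantity supplied, 590 - 6p = 7p - 73, gives p* = 51 and q* = 284.
Since 68 > 51, the floor is binding.
At p = 68: qd = 590 - 6·68 = 182 and qs = 7·68 - 73 = 403.
Surplus = qs - qd = 403 - 182 = 221.

221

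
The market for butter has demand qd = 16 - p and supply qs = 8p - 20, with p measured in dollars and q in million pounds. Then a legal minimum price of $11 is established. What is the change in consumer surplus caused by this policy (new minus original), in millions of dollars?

Equilibrium: 16 - p = 8p - 20, so 36 = 9p and p* = 4, q* = 12.
Because the floor (11) lies above the market-clearing price, it is binding.
At p = 11: qd = 16 - 11 = 5 and qs = 8·11 - 20 = 68.
Consumer surplus without the control is ½ · (16 - 4) · 12 = 72.
With the floor, consumers buy 5 units at 11, so CS = ½ · (16 - 11) · 5 = 12.5.
Change in consumer surplus = 12.5 - 72 = -59.5.

-59.5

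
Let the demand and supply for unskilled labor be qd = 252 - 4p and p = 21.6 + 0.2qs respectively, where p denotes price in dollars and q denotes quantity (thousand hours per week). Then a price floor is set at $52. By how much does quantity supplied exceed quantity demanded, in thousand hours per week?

108

Rearranging supply gives qs = 5p - 108. Equilibrium: 252 - 4p = 5p - 108, so 360 = 9p and p* = 40, q* = 92.
Because the floor (52) lies above the market-clearing price, it is binding.
At p = 52: qd = 252 - 4·52 = 44 and qs = 5·52 - 108 = 152.
Surplus = qs - qd = 152 - 44 = 108.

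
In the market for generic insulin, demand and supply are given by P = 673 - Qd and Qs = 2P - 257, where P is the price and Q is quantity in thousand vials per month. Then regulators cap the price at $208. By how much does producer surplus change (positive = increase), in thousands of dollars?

Rearranging demand gives Qd = 673 - P. Equilibrium: 673 - P = 2P - 257, so 930 = 3P and P* = 310, Q* = 363.
Since 208 < 310, the ceiling is binding.
At P = 208: Qd = 673 - 208 = 465 and Qs = 2·208 - 257 = 159.
Producer surplus without the control is ½ · (310 - 128.5) · 363 = 32942.25.
With the ceiling, producers sell 159 units at 208, so PS = ½ · (208 - 128.5) · 159 = 6320.25.
Change in producer surplus = 6320.25 - 32942.25 = -26622.

-26622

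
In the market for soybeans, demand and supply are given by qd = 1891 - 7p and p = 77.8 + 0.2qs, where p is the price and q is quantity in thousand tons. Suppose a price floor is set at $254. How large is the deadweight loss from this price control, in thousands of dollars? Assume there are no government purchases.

34406.4

Rearranging supply gives qs = 5p - 389. Without the control the market clears where 1891 - 7p = 5p - 389, i.e. p* = 190 and q* = 561.
Since 254 > 190, the floor is binding.
At p = 254: qd = 1891 - 7·254 = 113 and qs = 5·254 - 389 = 881.
Quantity traded falls to 113. At q = 113 the demand price is (1891 - 113)/7 = 254 and the supply price is (389 + 113)/5 = 100.4.
Deadweight loss = ½ · (254 - 100.4) · (561 - 113) = ½ · 153.6 · 448 = 34406.4.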